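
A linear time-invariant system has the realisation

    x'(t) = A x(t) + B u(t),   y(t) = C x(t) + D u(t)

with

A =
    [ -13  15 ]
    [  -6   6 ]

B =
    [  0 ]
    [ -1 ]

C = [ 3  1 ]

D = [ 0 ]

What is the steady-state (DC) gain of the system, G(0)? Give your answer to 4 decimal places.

G(0) = C(-A)^{-1}B + D = -C A^{-1} B + D.
det A = 12, so A^{-1} = (1/12)·adj(A) = [[1/2, -5/4], [1/2, -13/12]]
A^{-1} B = [5/4, 13/12]^T
C A^{-1} B = 29/6
G(0) = D - C A^{-1} B = 0 - (29/6) = -29/6 ≈ -4.8333

-4.8333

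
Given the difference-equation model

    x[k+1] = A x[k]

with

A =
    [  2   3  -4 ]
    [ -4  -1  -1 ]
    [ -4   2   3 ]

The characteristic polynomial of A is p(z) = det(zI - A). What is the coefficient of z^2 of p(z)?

Expand det(zI - A) for the 3×3 matrix.
p(z) = z^3 - 4z^2 - z - 94.
(Check: constant term = det(-A) = (-1)^3 det A = -94; coefficient of z^2 = -tr A = -4.)
The coefficient of z^2 is -4.

-4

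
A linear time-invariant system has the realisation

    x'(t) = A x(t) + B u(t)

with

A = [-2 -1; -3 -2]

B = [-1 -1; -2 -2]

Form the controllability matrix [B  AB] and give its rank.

AB = [[4, 4], [7, 7]]
Controllability matrix C = [B  AB] = [[-1, -1, 4, 4], [-2, -2, 7, 7]]
Take the 2×2 submatrix of C formed by columns 1, 3: [[-1, 4], [-2, 7]]. Its determinant is (-1)·7 - 4·(-2) = -7 - (-8) = 1 ≠ 0.
So rank(C) ≥ 2; since C has 2 rows, rank(C) = 2.
rank(C) = 2 = n, so the pair (A, B) is completely controllable.

2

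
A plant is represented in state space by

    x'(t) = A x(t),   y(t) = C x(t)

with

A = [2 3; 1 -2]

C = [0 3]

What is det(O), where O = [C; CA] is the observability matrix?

-9

CA = [[3, -6]]
Observability matrix O = [C; CA] = [[0, 3], [3, -6]]
det(O) = 0·(-6) - 3·3 = 0 - 9 = -9
Since det(O) ≠ 0, rank(O) = 2 and the system is completely observable.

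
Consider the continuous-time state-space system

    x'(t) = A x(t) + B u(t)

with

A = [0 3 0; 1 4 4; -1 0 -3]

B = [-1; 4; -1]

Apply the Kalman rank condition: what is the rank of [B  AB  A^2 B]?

AB = [[12], [11], [4]]
A^2B = [[33], [72], [-24]]
Controllability matrix C = [B  AB  A^2B] = [[-1, 12, 33], [4, 11, 72], [-1, 4, -24]]
det(C) = (-1)·(11·(-24) - 72·4) - 12·(4·(-24) - 72·(-1)) + 33·(4·4 - 11·(-1)) = (-1)·(-552) - 12·(-24) + 33·27 = 1731 ≠ 0, so rank(C) = 3.
rank(C) = 3 = n, so the pair (A, B) is completely controllable.

3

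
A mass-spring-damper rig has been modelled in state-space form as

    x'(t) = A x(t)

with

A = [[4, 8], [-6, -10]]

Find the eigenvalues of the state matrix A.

det(sI - A) = s^2 - (tr A)s + det A, with tr A = 4 + (-10) = -6 and det A = 4·(-10) - 8·(-6) = -40 - (-48) = 8.
So p(s) = det(sI - A) = s^2 + 6s + 8.
Factor s^2 + 6s + 8: two numbers with sum -6 and product 8 are -2 and -4, so s^2 + 6s + 8 = (s + 2)(s + 4).
Hence p(s) = (s + 2) (s + 4), with roots -4, -2.
All eigenvalues have negative real part, so the system is asymptotically stable.

-4, -2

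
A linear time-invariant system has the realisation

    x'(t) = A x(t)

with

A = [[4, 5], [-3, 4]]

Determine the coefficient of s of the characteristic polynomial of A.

-8

For a 2×2 matrix, det(sI - A) = s^2 - (tr A)s + det A.
tr A = 8, det A = 31.
So p(s) = s^2 - 8s + 31.
The coefficient of s is -8.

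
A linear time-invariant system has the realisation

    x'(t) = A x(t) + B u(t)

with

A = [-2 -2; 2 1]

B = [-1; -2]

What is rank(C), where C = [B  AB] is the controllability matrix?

AB = [[6], [-4]]
Controllability matrix C = [B  AB] = [[-1, 6], [-2, -4]]
det(C) = (-1)·(-4) - 6·(-2) = 4 - (-12) = 16 ≠ 0, so rank(C) = 2.
rank(C) = 2 = n, so the pair (A, B) is completely controllable.

2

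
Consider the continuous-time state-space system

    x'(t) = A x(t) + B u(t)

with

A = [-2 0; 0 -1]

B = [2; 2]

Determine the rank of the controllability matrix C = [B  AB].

2

AB = [[-4], [-2]]
Controllability matrix C = [B  AB] = [[2, -4], [2, -2]]
det(C) = 2·(-2) - (-4)·2 = -4 - (-8) = 4 ≠ 0, so rank(C) = 2.
rank(C) = 2 = n, so the pair (A, B) is completely controllable.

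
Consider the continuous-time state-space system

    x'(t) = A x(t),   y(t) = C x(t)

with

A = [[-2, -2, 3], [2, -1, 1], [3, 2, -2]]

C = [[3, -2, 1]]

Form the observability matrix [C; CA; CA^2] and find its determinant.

CA = [[-7, -2, 5]]
CA^2 = [[25, 26, -33]]
Observability matrix O = [C; CA; CA^2] = [[3, -2, 1], [-7, -2, 5], [25, 26, -33]]
Expanding along the first row, det(O) = 3·((-2)·(-33) - 5·26) - (-2)·((-7)·(-33) - 5·25) + 1·((-7)·26 - (-2)·25) = 3·(-64) - (-2)·106 + 1·(-132) = -112
Since det(O) ≠ 0, rank(O) = 3 and the system is completely observable.

-112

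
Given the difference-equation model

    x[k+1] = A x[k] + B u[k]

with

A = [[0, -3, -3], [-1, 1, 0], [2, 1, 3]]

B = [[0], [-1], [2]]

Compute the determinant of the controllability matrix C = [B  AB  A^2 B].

AB = [[-3], [-1], [5]]
A^2B = [[-12], [2], [8]]
Controllability matrix C = [B  AB  A^2B] = [[0, -3, -12], [-1, -1, 2], [2, 5, 8]]
Expanding along the first row, det(C) = 0·((-1)·8 - 2·5) - (-3)·((-1)·8 - 2·2) + (-12)·((-1)·5 - (-1)·2) = 0·(-18) - (-3)·(-12) + (-12)·(-3) = 0
Since det(C) = 0, rank(C) < 3 and the system is not completely controllable.

0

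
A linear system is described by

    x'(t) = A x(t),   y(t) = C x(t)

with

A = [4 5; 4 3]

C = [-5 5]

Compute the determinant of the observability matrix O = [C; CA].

CA = [[0, -10]]
Observability matrix O = [C; CA] = [[-5, 5], [0, -10]]
det(O) = (-5)·(-10) - 5·0 = 50 - 0 = 50
Since det(O) ≠ 0, rank(O) = 2 and the system is completely observable.

50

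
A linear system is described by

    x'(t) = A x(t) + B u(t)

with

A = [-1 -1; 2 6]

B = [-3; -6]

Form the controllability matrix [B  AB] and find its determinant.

180

AB = [[9], [-42]]
Controllability matrix C = [B  AB] = [[-3, 9], [-6, -42]]
det(C) = (-3)·(-42) - 9·(-6) = 126 - (-54) = 180
Since det(C) ≠ 0, rank(C) = 2 and the system is completely controllable.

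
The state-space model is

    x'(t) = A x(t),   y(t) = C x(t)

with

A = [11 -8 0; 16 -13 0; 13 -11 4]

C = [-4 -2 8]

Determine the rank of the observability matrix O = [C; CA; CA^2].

CA = [[28, -30, 32]]
CA^2 = [[244, -186, 128]]
Observability matrix O = [C; CA; CA^2] = [[-4, -2, 8], [28, -30, 32], [244, -186, 128]]
The columns c1, c2, c3 of O are linearly dependent: c1 + 2·c2 + c3 = 0 (check each entry), so rank(O) ≤ 2.
The 2×2 minor from rows 1, 2, columns 1, 2 is (-4)·(-30) - (-2)·28 = 120 - (-56) = 176 ≠ 0, so rank(O) = 2.
rank(O) = 2 < n = 3, so the pair (A, C) is not completely observable.

2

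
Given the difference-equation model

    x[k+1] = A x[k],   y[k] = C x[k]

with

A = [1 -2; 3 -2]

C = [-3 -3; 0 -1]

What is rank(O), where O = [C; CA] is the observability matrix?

CA = [[-12, 12], [-3, 2]]
Observability matrix O = [C; CA] = [[-3, -3], [0, -1], [-12, 12], [-3, 2]]
Take the 2×2 submatrix of O formed by rows 1, 2: [[-3, -3], [0, -1]]. Its determinant is (-3)·(-1) - (-3)·0 = 3 - 0 = 3 ≠ 0.
So rank(O) ≥ 2; since O has 2 columns, rank(O) = 2.
rank(O) = 2 = n, so the pair (A, C) is completely observable.

2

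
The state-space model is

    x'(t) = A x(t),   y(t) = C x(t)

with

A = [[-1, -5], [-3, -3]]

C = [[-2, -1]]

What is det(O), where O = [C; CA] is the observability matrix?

CA = [[5, 13]]
Observability matrix O = [C; CA] = [[-2, -1], [5, 13]]
det(O) = (-2)·13 - (-1)·5 = -26 - (-5) = -21
Since det(O) ≠ 0, rank(O) = 2 and the system is completely observable.

-21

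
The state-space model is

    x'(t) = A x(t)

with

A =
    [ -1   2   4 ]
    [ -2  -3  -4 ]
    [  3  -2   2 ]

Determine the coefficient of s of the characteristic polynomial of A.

-21

Expand det(sI - A) for the 3×3 matrix.
p(s) = s^3 + 2s^2 - 21s - 50.
(Check: constant term = det(-A) = (-1)^3 det A = -50; coefficient of s^2 = -tr A = 2.)
The coefficient of s is -21.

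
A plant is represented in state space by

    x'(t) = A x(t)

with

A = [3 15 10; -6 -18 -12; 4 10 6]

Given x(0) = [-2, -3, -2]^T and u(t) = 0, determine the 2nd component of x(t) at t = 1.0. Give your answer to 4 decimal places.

det(sI - A) = s^3 - (tr A)s^2 + (M11 + M22 + M33)s - det A, where Mii is the 2×2 principal minor of A obtained by deleting row i and column i.
tr A = 3 + (-18) + 6 = -9; M11 = (-18)·6 - (-12)·10 = -108 - (-120) = 12; M22 = 3·6 - 10·4 = 18 - 40 = -22; M33 = 3·(-18) - 15·(-6) = -54 - (-90) = 36; sum of minors = 26.
det A = 3·((-18)·6 - (-12)·10) - 15·((-6)·6 - (-12)·4) + 10·((-6)·10 - (-18)·4) = 3·12 - 15·12 + 10·12 = -24.
So p(s) = det(sI - A) = s^3 + 9s^2 + 26s + 24.
Rational-root test: any integer root divides 24. Testing small divisors, s = -2 works: p(-2) = -8 + 36 + (-52) + 24 = 0, so (s + 2) is a factor.
Dividing, p(s) = (s + 2)(s^2 + 7s + 12).
Factor s^2 + 7s + 12: two numbers with sum -7 and product 12 are -3 and -4, so s^2 + 7s + 12 = (s + 3)(s + 4).
Hence p(s) = (s + 2) (s + 3) (s + 4), with roots -4, -3, -2.
The eigenvalues -4, -3, -2 are distinct and real, so A is diagonalisable and x(t) = e^{At} x(0) = V diag(e^{λ_i t}) V^{-1} x(0), where the columns of V are the eigenvectors.
λ = -4: A - (-4)I = [[7, 15, 10], [-6, -14, -12], [4, 10, 10]]. v must be orthogonal to every row; (row 1) × (row 2) = [-40, 24, -8], so take v_1 = [-5, 3, -1]^T.
λ = -3: A - (-3)I = [[6, 15, 10], [-6, -15, -12], [4, 10, 9]]. v must be orthogonal to every row; (row 1) × (row 2) = [-30, 12, 0], so take v_2 = [5, -2, 0]^T.
λ = -2: A - (-2)I = [[5, 15, 10], [-6, -16, -12], [4, 10, 8]]. v must be orthogonal to every row; (row 1) × (row 2) = [-20, 0, 10], so take v_3 = [-2, 0, 1]^T.
V = [v_1 v_2 v_3] = [[-5, 5, -2], [3, -2, 0], [-1, 0, 1]] has det V = -1, so V^{-1} = adj(V)/det V = [[2, 5, 4], [3, 7, 6], [2, 5, 5]].
Modal coordinates z(0) = V^{-1} x(0): 2·(-2) + 5·(-3) + 4·(-2) = -27; 3·(-2) + 7·(-3) + 6·(-2) = -39; 2·(-2) + 5·(-3) + 5·(-2) = -29; so z(0) = [-27, -39, -29]^T.
x_2(t) = Σ_i (v_i)_2 · z_i(0) · e^{λ_i t} (row 2 of V times the modal terms).
x_2(1.0) = 3·(-27)·e^{-4·1.0} + (-2)·(-39)·e^{-3·1.0} + 0·(-29)·e^{-2·1.0} = (-81)·0.018316 + 78·0.049787 + 0·0.135335 = 2.3998.

2.3998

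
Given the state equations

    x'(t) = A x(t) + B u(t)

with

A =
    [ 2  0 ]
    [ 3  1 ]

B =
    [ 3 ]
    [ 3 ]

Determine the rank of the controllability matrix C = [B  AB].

AB = [[6], [12]]
Controllability matrix C = [B  AB] = [[3, 6], [3, 12]]
det(C) = 3·12 - 6·3 = 36 - 18 = 18 ≠ 0, so rank(C) = 2.
rank(C) = 2 = n, so the pair (A, B) is completely controllable.

2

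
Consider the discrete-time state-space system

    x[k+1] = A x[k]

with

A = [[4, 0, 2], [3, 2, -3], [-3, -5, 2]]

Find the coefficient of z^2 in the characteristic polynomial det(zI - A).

-8

Expand det(zI - A) for the 3×3 matrix.
p(z) = z^3 - 8z^2 + 11z + 62.
(Check: constant term = det(-A) = (-1)^3 det A = 62; coefficient of z^2 = -tr A = -8.)
The coefficient of z^2 is -8.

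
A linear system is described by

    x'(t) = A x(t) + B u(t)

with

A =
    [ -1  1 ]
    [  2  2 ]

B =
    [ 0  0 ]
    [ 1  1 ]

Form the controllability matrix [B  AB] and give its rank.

2

AB = [[1, 1], [2, 2]]
Controllability matrix C = [B  AB] = [[0, 0, 1, 1], [1, 1, 2, 2]]
Take the 2×2 submatrix of C formed by columns 1, 3: [[0, 1], [1, 2]]. Its determinant is 0·2 - 1·1 = 0 - 1 = -1 ≠ 0.
So rank(C) ≥ 2; since C has 2 rows, rank(C) = 2.
rank(C) = 2 = n, so the pair (A, B) is completely controllable.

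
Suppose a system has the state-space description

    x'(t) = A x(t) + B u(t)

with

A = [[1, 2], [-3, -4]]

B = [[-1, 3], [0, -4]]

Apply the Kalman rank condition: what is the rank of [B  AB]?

2

AB = [[-1, -5], [3, 7]]
Controllability matrix C = [B  AB] = [[-1, 3, -1, -5], [0, -4, 3, 7]]
Take the 2×2 submatrix of C formed by columns 1, 2: [[-1, 3], [0, -4]]. Its determinant is (-1)·(-4) - 3·0 = 4 - 0 = 4 ≠ 0.
So rank(C) ≥ 2; since C has 2 rows, rank(C) = 2.
rank(C) = 2 = n, so the pair (A, B) is completely controllable.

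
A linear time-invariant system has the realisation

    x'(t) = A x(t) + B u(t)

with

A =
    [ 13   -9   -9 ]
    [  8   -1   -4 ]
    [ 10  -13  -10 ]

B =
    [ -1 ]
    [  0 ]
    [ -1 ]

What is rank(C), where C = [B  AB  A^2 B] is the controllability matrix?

2

AB = [[-4], [-4], [0]]
A^2B = [[-16], [-28], [12]]
Controllability matrix C = [B  AB  A^2B] = [[-1, -4, -16], [0, -4, -28], [-1, 0, 12]]
The rows r1, r2, r3 of C are linearly dependent: -r1 + r2 + r3 = 0 (check each entry), so rank(C) ≤ 2.
The 2×2 minor from rows 1, 2, columns 1, 2 is (-1)·(-4) - (-4)·0 = 4 - 0 = 4 ≠ 0, so rank(C) = 2.
rank(C) = 2 < n = 3, so the pair (A, B) is not completely controllable.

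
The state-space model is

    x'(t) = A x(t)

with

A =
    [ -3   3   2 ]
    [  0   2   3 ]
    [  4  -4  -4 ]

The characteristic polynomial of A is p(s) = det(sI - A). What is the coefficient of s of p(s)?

Expand det(sI - A) for the 3×3 matrix.
p(s) = s^3 + 5s^2 + 2s - 8.
(Check: constant term = det(-A) = (-1)^3 det A = -8; coefficient of s^2 = -tr A = 5.)
The coefficient of s is 2.

2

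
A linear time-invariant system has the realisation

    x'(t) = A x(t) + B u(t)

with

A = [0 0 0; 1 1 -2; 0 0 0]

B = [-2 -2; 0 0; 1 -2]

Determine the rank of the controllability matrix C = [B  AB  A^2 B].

AB = [[0, 0], [-4, 2], [0, 0]]
A^2B = [[0, 0], [-4, 2], [0, 0]]
Controllability matrix C = [B  AB  A^2B] = [[-2, -2, 0, 0, 0, 0], [0, 0, -4, 2, -4, 2], [1, -2, 0, 0, 0, 0]]
Take the 3×3 submatrix of C formed by columns 1, 2, 3: [[-2, -2, 0], [0, 0, -4], [1, -2, 0]]. Its determinant is (-2)·(0·0 - (-4)·(-2)) - (-2)·(0·0 - (-4)·1) + 0·(0·(-2) - 0·1) = (-2)·(-8) - (-2)·4 + 0·0 = 24 ≠ 0.
So rank(C) ≥ 3; since C has 3 rows, rank(C) = 3.
rank(C) = 3 = n, so the pair (A, B) is completely controllable.

3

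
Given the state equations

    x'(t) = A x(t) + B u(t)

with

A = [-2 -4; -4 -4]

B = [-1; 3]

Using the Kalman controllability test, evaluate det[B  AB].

38

AB = [[-10], [-8]]
Controllability matrix C = [B  AB] = [[-1, -10], [3, -8]]
det(C) = (-1)·(-8) - (-10)·3 = 8 - (-30) = 38
Since det(C) ≠ 0, rank(C) = 2 and the system is completely controllable.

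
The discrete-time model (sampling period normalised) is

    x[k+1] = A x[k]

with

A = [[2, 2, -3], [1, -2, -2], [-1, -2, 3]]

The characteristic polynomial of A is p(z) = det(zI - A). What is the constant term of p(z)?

Expand det(zI - A) for the 3×3 matrix.
p(z) = z^3 - 3z^2 - 13z + 10.
(Check: constant term = det(-A) = (-1)^3 det A = 10; coefficient of z^2 = -tr A = -3.)
The constant term is 10.

10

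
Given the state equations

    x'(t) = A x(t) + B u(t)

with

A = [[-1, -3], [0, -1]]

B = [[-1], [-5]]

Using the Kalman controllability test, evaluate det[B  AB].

75

AB = [[16], [5]]
Controllability matrix C = [B  AB] = [[-1, 16], [-5, 5]]
det(C) = (-1)·5 - 16·(-5) = -5 - (-80) = 75
Since det(C) ≠ 0, rank(C) = 2 and the system is completely controllable.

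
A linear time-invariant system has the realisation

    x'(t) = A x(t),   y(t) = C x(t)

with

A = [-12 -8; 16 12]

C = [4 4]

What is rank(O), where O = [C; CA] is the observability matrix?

1

CA = [[16, 16]]
Observability matrix O = [C; CA] = [[4, 4], [16, 16]]
Every row of O is a scalar multiple of row 1 = [4, 4] (multipliers 1, 4), so the rows span a one-dimensional space.
O ≠ 0, hence rank(O) = 1.
rank(O) = 1 < n = 2, so the pair (A, C) is not completely observable.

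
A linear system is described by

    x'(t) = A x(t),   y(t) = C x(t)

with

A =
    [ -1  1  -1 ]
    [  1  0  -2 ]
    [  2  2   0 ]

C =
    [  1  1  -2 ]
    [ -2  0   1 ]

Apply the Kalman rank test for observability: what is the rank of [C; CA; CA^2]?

3

CA = [[-4, -3, -3], [4, 0, 2]]
CA^2 = [[-5, -10, 10], [0, 8, -4]]
Observability matrix O = [C; CA; CA^2] = [[1, 1, -2], [-2, 0, 1], [-4, -3, -3], [4, 0, 2], [-5, -10, 10], [0, 8, -4]]
Take the 3×3 submatrix of O formed by rows 1, 2, 3: [[1, 1, -2], [-2, 0, 1], [-4, -3, -3]]. Its determinant is 1·(0·(-3) - 1·(-3)) - 1·((-2)·(-3) - 1·(-4)) + (-2)·((-2)·(-3) - 0·(-4)) = 1·3 - 1·10 + (-2)·6 = -19 ≠ 0.
So rank(O) ≥ 3; since O has 3 columns, rank(O) = 3.
rank(O) = 3 = n, so the pair (A, C) is completely observable.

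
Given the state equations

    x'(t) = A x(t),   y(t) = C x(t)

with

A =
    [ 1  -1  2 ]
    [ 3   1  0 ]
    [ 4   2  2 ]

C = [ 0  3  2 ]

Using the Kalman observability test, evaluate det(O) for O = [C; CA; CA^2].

CA = [[17, 7, 4]]
CA^2 = [[54, -2, 42]]
Observability matrix O = [C; CA; CA^2] = [[0, 3, 2], [17, 7, 4], [54, -2, 42]]
Expanding along the first row, det(O) = 0·(7·42 - 4·(-2)) - 3·(17·42 - 4·54) + 2·(17·(-2) - 7·54) = 0·302 - 3·498 + 2·(-412) = -2318
Since det(O) ≠ 0, rank(O) = 3 and the system is completely observable.

-2318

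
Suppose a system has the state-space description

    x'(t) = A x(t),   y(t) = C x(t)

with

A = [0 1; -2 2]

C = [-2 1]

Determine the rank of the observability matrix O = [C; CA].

CA = [[-2, 0]]
Observability matrix O = [C; CA] = [[-2, 1], [-2, 0]]
det(O) = (-2)·0 - 1·(-2) = 0 - (-2) = 2 ≠ 0, so rank(O) = 2.
rank(O) = 2 = n, so the pair (A, C) is completely observable.

2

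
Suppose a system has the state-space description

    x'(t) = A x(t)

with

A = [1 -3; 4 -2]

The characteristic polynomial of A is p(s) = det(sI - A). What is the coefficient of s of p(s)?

For a 2×2 matrix, det(sI - A) = s^2 - (tr A)s + det A.
tr A = -1, det A = 10.
So p(s) = s^2 + s + 10.
The coefficient of s is 1.

1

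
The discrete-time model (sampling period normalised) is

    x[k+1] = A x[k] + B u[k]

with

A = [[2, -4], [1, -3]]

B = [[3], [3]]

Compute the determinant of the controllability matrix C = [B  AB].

0

AB = [[-6], [-6]]
Controllability matrix C = [B  AB] = [[3, -6], [3, -6]]
det(C) = 3·(-6) - (-6)·3 = -18 - (-18) = 0
Since det(C) = 0, rank(C) < 2 and the system is not completely controllable.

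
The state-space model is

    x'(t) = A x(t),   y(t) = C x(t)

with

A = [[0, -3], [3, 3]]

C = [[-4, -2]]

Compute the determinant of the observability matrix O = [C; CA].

-36

CA = [[-6, 6]]
Observability matrix O = [C; CA] = [[-4, -2], [-6, 6]]
det(O) = (-4)·6 - (-2)·(-6) = -24 - 12 = -36
Since det(O) ≠ 0, rank(O) = 2 and the system is completely observable.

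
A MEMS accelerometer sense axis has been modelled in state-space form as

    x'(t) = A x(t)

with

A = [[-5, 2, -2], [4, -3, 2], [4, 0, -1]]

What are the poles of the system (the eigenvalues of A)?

-5, -3, -1

det(sI - A) = s^3 - (tr A)s^2 + (M11 + M22 + M33)s - det A, where Mii is the 2×2 principal minor of A obtained by deleting row i and column i.
tr A = (-5) + (-3) + (-1) = -9; M11 = (-3)·(-1) - 2·0 = 3 - 0 = 3; M22 = (-5)·(-1) - (-2)·4 = 5 - (-8) = 13; M33 = (-5)·(-3) - 2·4 = 15 - 8 = 7; sum of minors = 23.
det A = (-5)·((-3)·(-1) - 2·0) - 2·(4·(-1) - 2·4) + (-2)·(4·0 - (-3)·4) = (-5)·3 - 2·(-12) + (-2)·12 = -15.
So p(s) = det(sI - A) = s^3 + 9s^2 + 23s + 15.
Rational-root test: any integer root divides 15. Testing small divisors, s = -1 works: p(-1) = -1 + 9 + (-23) + 15 = 0, so (s + 1) is a factor.
Dividing, p(s) = (s + 1)(s^2 + 8s + 15).
Factor s^2 + 8s + 15: two numbers with sum -8 and product 15 are -3 and -5, so s^2 + 8s + 15 = (s + 3)(s + 5).
Hence p(s) = (s + 1) (s + 3) (s + 5), with roots -5, -3, -1.
All eigenvalues have negative real part, so the system is asymptotically stable.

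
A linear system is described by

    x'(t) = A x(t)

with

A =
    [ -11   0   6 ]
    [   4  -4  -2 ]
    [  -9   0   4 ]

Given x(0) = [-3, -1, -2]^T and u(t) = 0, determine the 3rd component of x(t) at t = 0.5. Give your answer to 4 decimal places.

det(sI - A) = s^3 - (tr A)s^2 + (M11 + M22 + M33)s - det A, where Mii is the 2×2 principal minor of A obtained by deleting row i and column i.
tr A = (-11) + (-4) + 4 = -11; M11 = (-4)·4 - (-2)·0 = -16 - 0 = -16; M22 = (-11)·4 - 6·(-9) = -44 - (-54) = 10; M33 = (-11)·(-4) - 0·4 = 44 - 0 = 44; sum of minors = 38.
det A = (-11)·((-4)·4 - (-2)·0) - 0·(4·4 - (-2)·(-9)) + 6·(4·0 - (-4)·(-9)) = (-11)·(-16) - 0·(-2) + 6·(-36) = -40.
So p(s) = det(sI - A) = s^3 + 11s^2 + 38s + 40.
Rational-root test: any integer root divides 40. Testing small divisors, s = -2 works: p(-2) = -8 + 44 + (-76) + 40 = 0, so (s + 2) is a factor.
Dividing, p(s) = (s + 2)(s^2 + 9s + 20).
Factor s^2 + 9s + 20: two numbers with sum -9 and product 20 are -4 and -5, so s^2 + 9s + 20 = (s + 4)(s + 5).
Hence p(s) = (s + 2) (s + 4) (s + 5), with roots -5, -4, -2.
The eigenvalues -5, -4, -2 are distinct and real, so A is diagonalisable and x(t) = e^{At} x(0) = V diag(e^{λ_i t}) V^{-1} x(0), where the columns of V are the eigenvectors.
λ = -5: A - (-5)I = [[-6, 0, 6], [4, 1, -2], [-9, 0, 9]]. v must be orthogonal to every row; (row 1) × (row 2) = [-6, 12, -6], so take v_1 = [1, -2, 1]^T.
λ = -4: A - (-4)I = [[-7, 0, 6], [4, 0, -2], [-9, 0, 8]]. v must be orthogonal to every row; (row 1) × (row 2) = [0, 10, 0], so take v_2 = [0, 1, 0]^T.
λ = -2: A - (-2)I = [[-9, 0, 6], [4, -2, -2], [-9, 0, 6]]. v must be orthogonal to every row; (row 1) × (row 2) = [12, 6, 18], so take v_3 = [2, 1, 3]^T.
V = [v_1 v_2 v_3] = [[1, 0, 2], [-2, 1, 1], [1, 0, 3]] has det V = 1, so V^{-1} = adj(V)/det V = [[3, 0, -2], [7, 1, -5], [-1, 0, 1]].
Modal coordinates z(0) = V^{-1} x(0): 3·(-3) + 0·(-1) + (-2)·(-2) = -5; 7·(-3) + 1·(-1) + (-5)·(-2) = -12; (-1)·(-3) + 0·(-1) + 1·(-2) = 1; so z(0) = [-5, -12, 1]^T.
x_3(t) = Σ_i (v_i)_3 · z_i(0) · e^{λ_i t} (row 3 of V times the modal terms).
x_3(0.5) = 1·(-5)·e^{-5·0.5} + 0·(-12)·e^{-4·0.5} + 3·1·e^{-2·0.5} = (-5)·0.082085 + 0·0.135335 + 3·0.367879 = 0.6932.

0.6932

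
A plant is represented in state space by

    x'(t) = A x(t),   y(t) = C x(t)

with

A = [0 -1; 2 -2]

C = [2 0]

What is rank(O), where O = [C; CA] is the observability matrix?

CA = [[0, -2]]
Observability matrix O = [C; CA] = [[2, 0], [0, -2]]
det(O) = 2·(-2) - 0·0 = -4 - 0 = -4 ≠ 0, so rank(O) = 2.
rank(O) = 2 = n, so the pair (A, C) is completely observable.

2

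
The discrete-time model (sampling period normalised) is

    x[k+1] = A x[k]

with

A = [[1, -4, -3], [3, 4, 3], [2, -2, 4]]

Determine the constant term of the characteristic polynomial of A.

Expand det(zI - A) for the 3×3 matrix.
p(z) = z^3 - 9z^2 + 48z - 88.
(Check: constant term = det(-A) = (-1)^3 det A = -88; coefficient of z^2 = -tr A = -9.)
The constant term is -88.

-88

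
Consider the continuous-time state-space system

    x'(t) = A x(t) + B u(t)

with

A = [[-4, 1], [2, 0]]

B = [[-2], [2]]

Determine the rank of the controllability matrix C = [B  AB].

AB = [[10], [-4]]
Controllability matrix C = [B  AB] = [[-2, 10], [2, -4]]
det(C) = (-2)·(-4) - 10·2 = 8 - 20 = -12 ≠ 0, so rank(C) = 2.
rank(C) = 2 = n, so the pair (A, B) is completely controllable.

2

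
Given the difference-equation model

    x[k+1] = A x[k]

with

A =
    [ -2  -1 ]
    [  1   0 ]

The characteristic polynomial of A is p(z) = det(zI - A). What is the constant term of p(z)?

For a 2×2 matrix, det(zI - A) = z^2 - (tr A)z + det A.
tr A = -2, det A = 1.
So p(z) = z^2 + 2z + 1.
The constant term is 1.

1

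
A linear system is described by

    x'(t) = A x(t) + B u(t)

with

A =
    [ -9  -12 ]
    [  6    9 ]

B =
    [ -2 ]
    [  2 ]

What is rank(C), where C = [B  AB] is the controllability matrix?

AB = [[-6], [6]]
Controllability matrix C = [B  AB] = [[-2, -6], [2, 6]]
Every column of C is a scalar multiple of column 1 = [-2, 2] (multipliers 1, 3), so the columns span a one-dimensional space.
C ≠ 0, hence rank(C) = 1.
rank(C) = 1 < n = 2, so the pair (A, B) is not completely controllable.

1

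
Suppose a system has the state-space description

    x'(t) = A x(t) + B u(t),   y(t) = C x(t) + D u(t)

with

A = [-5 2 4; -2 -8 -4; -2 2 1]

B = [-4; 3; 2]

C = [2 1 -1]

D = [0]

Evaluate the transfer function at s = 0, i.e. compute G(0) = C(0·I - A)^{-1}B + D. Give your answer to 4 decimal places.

G(0) = C(-A)^{-1}B + D = -C A^{-1} B + D.
det A = -60, so A^{-1} = (1/-60)·adj(A) = [[0, -1/10, -2/5], [-1/6, -1/20, 7/15], [1/3, -1/10, -11/15]]
A^{-1} B = [-11/10, 29/20, -31/10]^T
C A^{-1} B = 47/20
G(0) = D - C A^{-1} B = 0 - (47/20) = -47/20 ≈ -2.3500

-2.3500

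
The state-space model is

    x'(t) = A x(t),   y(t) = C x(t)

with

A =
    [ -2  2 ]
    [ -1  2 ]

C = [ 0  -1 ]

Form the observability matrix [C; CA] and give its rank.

2

CA = [[1, -2]]
Observability matrix O = [C; CA] = [[0, -1], [1, -2]]
det(O) = 0·(-2) - (-1)·1 = 0 - (-1) = 1 ≠ 0, so rank(O) = 2.
rank(O) = 2 = n, so the pair (A, C) is completely observable.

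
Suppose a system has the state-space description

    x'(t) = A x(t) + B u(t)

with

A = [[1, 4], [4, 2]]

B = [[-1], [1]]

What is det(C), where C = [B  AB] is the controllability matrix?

AB = [[3], [-2]]
Controllability matrix C = [B  AB] = [[-1, 3], [1, -2]]
det(C) = (-1)·(-2) - 3·1 = 2 - 3 = -1
Since det(C) ≠ 0, rank(C) = 2 and the system is completely controllable.

-1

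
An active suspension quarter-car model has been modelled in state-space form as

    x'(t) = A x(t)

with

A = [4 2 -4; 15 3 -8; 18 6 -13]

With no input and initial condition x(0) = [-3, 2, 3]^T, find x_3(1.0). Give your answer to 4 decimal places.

-11.3020

det(sI - A) = s^3 - (tr A)s^2 + (M11 + M22 + M33)s - det A, where Mii is the 2×2 principal minor of A obtained by deleting row i and column i.
tr A = 4 + 3 + (-13) = -6; M11 = 3·(-13) - (-8)·6 = -39 - (-48) = 9; M22 = 4·(-13) - (-4)·18 = -52 - (-72) = 20; M33 = 4·3 - 2·15 = 12 - 30 = -18; sum of minors = 11.
det A = 4·(3·(-13) - (-8)·6) - 2·(15·(-13) - (-8)·18) + (-4)·(15·6 - 3·18) = 4·9 - 2·(-51) + (-4)·36 = -6.
So p(s) = det(sI - A) = s^3 + 6s^2 + 11s + 6.
Rational-root test: any integer root divides 6. Testing small divisors, s = -1 works: p(-1) = -1 + 6 + (-11) + 6 = 0, so (s + 1) is a factor.
Dividing, p(s) = (s + 1)(s^2 + 5s + 6).
Factor s^2 + 5s + 6: two numbers with sum -5 and product 6 are -2 and -3, so s^2 + 5s + 6 = (s + 2)(s + 3).
Hence p(s) = (s + 1) (s + 2) (s + 3), with roots -3, -2, -1.
The eigenvalues -3, -2, -1 are distinct and real, so A is diagonalisable and x(t) = e^{At} x(0) = V diag(e^{λ_i t}) V^{-1} x(0), where the columns of V are the eigenvectors.
λ = -3: A - (-3)I = [[7, 2, -4], [15, 6, -8], [18, 6, -10]]. v must be orthogonal to every row; (row 1) × (row 2) = [8, -4, 12], so take v_1 = [2, -1, 3]^T.
λ = -2: A - (-2)I = [[6, 2, -4], [15, 5, -8], [18, 6, -11]]. v must be orthogonal to every row; (row 1) × (row 2) = [4, -12, 0], so take v_2 = [-1, 3, 0]^T.
λ = -1: A - (-1)I = [[5, 2, -4], [15, 4, -8], [18, 6, -12]]. v must be orthogonal to every row; (row 1) × (row 2) = [0, -20, -10], so take v_3 = [0, 2, 1]^T.
V = [v_1 v_2 v_3] = [[2, -1, 0], [-1, 3, 2], [3, 0, 1]] has det V = -1, so V^{-1} = adj(V)/det V = [[-3, -1, 2], [-7, -2, 4], [9, 3, -5]].
Modal coordinates z(0) = V^{-1} x(0): (-3)·(-3) + (-1)·2 + 2·3 = 13; (-7)·(-3) + (-2)·2 + 4·3 = 29; 9·(-3) + 3·2 + (-5)·3 = -36; so z(0) = [13, 29, -36]^T.
x_3(t) = Σ_i (v_i)_3 · z_i(0) · e^{λ_i t} (row 3 of V times the modal terms).
x_3(1.0) = 3·13·e^{-3·1.0} + 0·29·e^{-2·1.0} + 1·(-36)·e^{-1·1.0} = 39·0.049787 + 0·0.135335 + (-36)·0.367879 = -11.3020.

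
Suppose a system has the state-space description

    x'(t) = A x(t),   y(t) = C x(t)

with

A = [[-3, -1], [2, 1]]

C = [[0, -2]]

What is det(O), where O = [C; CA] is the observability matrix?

CA = [[-4, -2]]
Observability matrix O = [C; CA] = [[0, -2], [-4, -2]]
det(O) = 0·(-2) - (-2)·(-4) = 0 - 8 = -8
Since det(O) ≠ 0, rank(O) = 2 and the system is completely observable.

-8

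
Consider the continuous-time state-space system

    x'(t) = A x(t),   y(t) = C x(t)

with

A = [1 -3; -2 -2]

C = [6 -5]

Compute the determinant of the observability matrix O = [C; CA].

32

CA = [[16, -8]]
Observability matrix O = [C; CA] = [[6, -5], [16, -8]]
det(O) = 6·(-8) - (-5)·16 = -48 - (-80) = 32
Since det(O) ≠ 0, rank(O) = 2 and the system is completely observable.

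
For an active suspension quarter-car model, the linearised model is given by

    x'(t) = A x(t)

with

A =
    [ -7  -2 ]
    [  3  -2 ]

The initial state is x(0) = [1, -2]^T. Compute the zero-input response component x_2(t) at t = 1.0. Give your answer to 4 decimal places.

det(sI - A) = s^2 - (tr A)s + det A, with tr A = (-7) + (-2) = -9 and det A = (-7)·(-2) - (-2)·3 = 14 - (-6) = 20.
So p(s) = det(sI - A) = s^2 + 9s + 20.
Factor s^2 + 9s + 20: two numbers with sum -9 and product 20 are -4 and -5, so s^2 + 9s + 20 = (s + 4)(s + 5).
Hence p(s) = (s + 4) (s + 5), with roots -5, -4.
The eigenvalues -5, -4 are distinct and real, so A is diagonalisable and x(t) = e^{At} x(0) = V diag(e^{λ_i t}) V^{-1} x(0), where the columns of V are the eigenvectors.
λ = -5: A - (-5)I = [[-2, -2], [3, 3]]. Row 1 gives (-2)·v1 + (-2)·v2 = 0, so take v_1 = [-1, 1]^T.
λ = -4: A - (-4)I = [[-3, -2], [3, 2]]. Row 1 gives (-3)·v1 + (-2)·v2 = 0, so take v_2 = [-2, 3]^T.
V = [v_1 v_2] = [[-1, -2], [1, 3]] has det V = -1, so V^{-1} = adj(V)/det V = [[-3, -2], [1, 1]].
Modal coordinates z(0) = V^{-1} x(0): (-3)·1 + (-2)·(-2) = 1; 1·1 + 1·(-2) = -1; so z(0) = [1, -1]^T.
x_2(t) = Σ_i (v_i)_2 · z_i(0) · e^{λ_i t} (row 2 of V times the modal terms).
x_2(1.0) = 1·1·e^{-5·1.0} + 3·(-1)·e^{-4·1.0} = 1·0.006738 + (-3)·0.018316 = -0.0482.

-0.0482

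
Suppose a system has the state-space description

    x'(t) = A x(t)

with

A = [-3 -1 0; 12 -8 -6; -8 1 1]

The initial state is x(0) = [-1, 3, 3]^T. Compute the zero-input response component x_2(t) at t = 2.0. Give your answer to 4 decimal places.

-0.2374

det(sI - A) = s^3 - (tr A)s^2 + (M11 + M22 + M33)s - det A, where Mii is the 2×2 principal minor of A obtained by deleting row i and column i.
tr A = (-3) + (-8) + 1 = -10; M11 = (-8)·1 - (-6)·1 = -8 - (-6) = -2; M22 = (-3)·1 - 0·(-8) = -3 - 0 = -3; M33 = (-3)·(-8) - (-1)·12 = 24 - (-12) = 36; sum of minors = 31.
det A = (-3)·((-8)·1 - (-6)·1) - (-1)·(12·1 - (-6)·(-8)) + 0·(12·1 - (-8)·(-8)) = (-3)·(-2) - (-1)·(-36) + 0·(-52) = -30.
So p(s) = det(sI - A) = s^3 + 10s^2 + 31s + 30.
Rational-root test: any integer root divides 30. Testing small divisors, s = -2 works: p(-2) = -8 + 40 + (-62) + 30 = 0, so (s + 2) is a factor.
Dividing, p(s) = (s + 2)(s^2 + 8s + 15).
Factor s^2 + 8s + 15: two numbers with sum -8 and product 15 are -3 and -5, so s^2 + 8s + 15 = (s + 3)(s + 5).
Hence p(s) = (s + 2) (s + 3) (s + 5), with roots -5, -3, -2.
The eigenvalues -5, -3, -2 are distinct and real, so A is diagonalisable and x(t) = e^{At} x(0) = V diag(e^{λ_i t}) V^{-1} x(0), where the columns of V are the eigenvectors.
λ = -5: A - (-5)I = [[2, -1, 0], [12, -3, -6], [-8, 1, 6]]. v must be orthogonal to every row; (row 1) × (row 2) = [6, 12, 6], so take v_1 = [1, 2, 1]^T.
λ = -3: A - (-3)I = [[0, -1, 0], [12, -5, -6], [-8, 1, 4]]. v must be orthogonal to every row; (row 1) × (row 2) = [6, 0, 12], so take v_2 = [1, 0, 2]^T.
λ = -2: A - (-2)I = [[-1, -1, 0], [12, -6, -6], [-8, 1, 3]]. v must be orthogonal to every row; (row 1) × (row 2) = [6, -6, 18], so take v_3 = [1, -1, 3]^T.
V = [v_1 v_2 v_3] = [[1, 1, 1], [2, 0, -1], [1, 2, 3]] has det V = -1, so V^{-1} = adj(V)/det V = [[-2, 1, 1], [7, -2, -3], [-4, 1, 2]].
Modal coordinates z(0) = V^{-1} x(0): (-2)·(-1) + 1·3 + 1·3 = 8; 7·(-1) + (-2)·3 + (-3)·3 = -22; (-4)·(-1) + 1·3 + 2·3 = 13; so z(0) = [8, -22, 13]^T.
x_2(t) = Σ_i (v_i)_2 · z_i(0) · e^{λ_i t} (row 2 of V times the modal terms).
x_2(2.0) = 2·8·e^{-5·2.0} + 0·(-22)·e^{-3·2.0} + (-1)·13·e^{-2·2.0} = 16·0.000045 + 0·0.002479 + (-13)·0.018316 = -0.2374.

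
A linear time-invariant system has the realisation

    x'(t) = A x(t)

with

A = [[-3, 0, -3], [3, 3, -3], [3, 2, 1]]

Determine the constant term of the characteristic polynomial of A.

18

Expand det(sI - A) for the 3×3 matrix.
p(s) = s^3 - s^2 + 6s + 18.
(Check: constant term = det(-A) = (-1)^3 det A = 18; coefficient of s^2 = -tr A = -1.)
The constant term is 18.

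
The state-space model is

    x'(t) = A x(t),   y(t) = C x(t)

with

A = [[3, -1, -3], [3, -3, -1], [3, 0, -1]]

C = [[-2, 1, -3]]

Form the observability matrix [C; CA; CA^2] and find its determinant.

1111

CA = [[-12, -1, 8]]
CA^2 = [[-15, 15, 29]]
Observability matrix O = [C; CA; CA^2] = [[-2, 1, -3], [-12, -1, 8], [-15, 15, 29]]
Expanding along the first row, det(O) = (-2)·((-1)·29 - 8·15) - 1·((-12)·29 - 8·(-15)) + (-3)·((-12)·15 - (-1)·(-15)) = (-2)·(-149) - 1·(-228) + (-3)·(-195) = 1111
Since det(O) ≠ 0, rank(O) = 3 and the system is completely observable.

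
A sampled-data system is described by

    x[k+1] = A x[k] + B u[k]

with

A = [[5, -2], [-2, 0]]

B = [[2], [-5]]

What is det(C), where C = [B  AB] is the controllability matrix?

AB = [[20], [-4]]
Controllability matrix C = [B  AB] = [[2, 20], [-5, -4]]
det(C) = 2·(-4) - 20·(-5) = -8 - (-100) = 92
Since det(C) ≠ 0, rank(C) = 2 and the system is completely controllable.

92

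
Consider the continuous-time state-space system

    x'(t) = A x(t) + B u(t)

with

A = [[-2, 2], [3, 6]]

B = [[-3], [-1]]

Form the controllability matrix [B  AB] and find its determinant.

AB = [[4], [-15]]
Controllability matrix C = [B  AB] = [[-3, 4], [-1, -15]]
det(C) = (-3)·(-15) - 4·(-1) = 45 - (-4) = 49
Since det(C) ≠ 0, rank(C) = 2 and the system is completely controllable.

49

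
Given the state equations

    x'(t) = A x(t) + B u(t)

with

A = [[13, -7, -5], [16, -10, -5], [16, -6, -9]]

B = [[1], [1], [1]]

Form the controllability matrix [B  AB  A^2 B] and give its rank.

1

AB = [[1], [1], [1]]
A^2B = [[1], [1], [1]]
Controllability matrix C = [B  AB  A^2B] = [[1, 1, 1], [1, 1, 1], [1, 1, 1]]
Every column of C is a scalar multiple of column 1 = [1, 1, 1] (multipliers 1, 1, 1), so the columns span a one-dimensional space.
C ≠ 0, hence rank(C) = 1.
rank(C) = 1 < n = 3, so the pair (A, B) is not completely controllable.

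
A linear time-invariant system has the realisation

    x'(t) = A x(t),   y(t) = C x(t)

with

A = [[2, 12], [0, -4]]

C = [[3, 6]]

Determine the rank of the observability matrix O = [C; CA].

CA = [[6, 12]]
Observability matrix O = [C; CA] = [[3, 6], [6, 12]]
Every row of O is a scalar multiple of row 1 = [3, 6] (multipliers 1, 2), so the rows span a one-dimensional space.
O ≠ 0, hence rank(O) = 1.
rank(O) = 1 < n = 2, so the pair (A, C) is not completely observable.

1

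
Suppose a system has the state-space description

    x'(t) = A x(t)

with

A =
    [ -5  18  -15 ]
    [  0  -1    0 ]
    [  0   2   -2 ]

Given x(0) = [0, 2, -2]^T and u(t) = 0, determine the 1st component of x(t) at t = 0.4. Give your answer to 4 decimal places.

6.2099

det(sI - A) = s^3 - (tr A)s^2 + (M11 + M22 + M33)s - det A, where Mii is the 2×2 principal minor of A obtained by deleting row i and column i.
tr A = (-5) + (-1) + (-2) = -8; M11 = (-1)·(-2) - 0·2 = 2 - 0 = 2; M22 = (-5)·(-2) - (-15)·0 = 10 - 0 = 10; M33 = (-5)·(-1) - 18·0 = 5 - 0 = 5; sum of minors = 17.
det A = (-5)·((-1)·(-2) - 0·2) - 18·(0·(-2) - 0·0) + (-15)·(0·2 - (-1)·0) = (-5)·2 - 18·0 + (-15)·0 = -10.
So p(s) = det(sI - A) = s^3 + 8s^2 + 17s + 10.
Rational-root test: any integer root divides 10. Testing small divisors, s = -1 works: p(-1) = -1 + 8 + (-17) + 10 = 0, so (s + 1) is a factor.
Dividing, p(s) = (s + 1)(s^2 + 7s + 10).
Factor s^2 + 7s + 10: two numbers with sum -7 and product 10 are -2 and -5, so s^2 + 7s + 10 = (s + 2)(s + 5).
Hence p(s) = (s + 1) (s + 2) (s + 5), with roots -5, -2, -1.
The eigenvalues -5, -2, -1 are distinct and real, so A is diagonalisable and x(t) = e^{At} x(0) = V diag(e^{λ_i t}) V^{-1} x(0), where the columns of V are the eigenvectors.
λ = -5: A - (-5)I = [[0, 18, -15], [0, 4, 0], [0, 2, 3]]. v must be orthogonal to every row; (row 1) × (row 2) = [60, 0, 0], so take v_1 = [1, 0, 0]^T.
λ = -2: A - (-2)I = [[-3, 18, -15], [0, 1, 0], [0, 2, 0]]. v must be orthogonal to every row; (row 1) × (row 2) = [15, 0, -3], so take v_2 = [-5, 0, 1]^T.
λ = -1: A - (-1)I = [[-4, 18, -15], [0, 0, 0], [0, 2, -1]]. v must be orthogonal to every row; (row 1) × (row 3) = [12, -4, -8], so take v_3 = [-3, 1, 2]^T.
V = [v_1 v_2 v_3] = [[1, -5, -3], [0, 0, 1], [0, 1, 2]] has det V = -1, so V^{-1} = adj(V)/det V = [[1, -7, 5], [0, -2, 1], [0, 1, 0]].
Modal coordinates z(0) = V^{-1} x(0): 1·0 + (-7)·2 + 5·(-2) = -24; 0·0 + (-2)·2 + 1·(-2) = -6; 0·0 + 1·2 + 0·(-2) = 2; so z(0) = [-24, -6, 2]^T.
x_1(t) = Σ_i (v_i)_1 · z_i(0) · e^{λ_i t} (row 1 of V times the modal terms).
x_1(0.4) = 1·(-24)·e^{-5·0.4} + (-5)·(-6)·e^{-2·0.4} + (-3)·2·e^{-1·0.4} = (-24)·0.135335 + 30·0.449329 + (-6)·0.670320 = 6.2099.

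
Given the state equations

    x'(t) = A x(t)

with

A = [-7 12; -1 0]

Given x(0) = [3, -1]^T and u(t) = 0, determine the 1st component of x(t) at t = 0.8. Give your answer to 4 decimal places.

det(sI - A) = s^2 - (tr A)s + det A, with tr A = (-7) + 0 = -7 and det A = (-7)·0 - 12·(-1) = 0 - (-12) = 12.
So p(s) = det(sI - A) = s^2 + 7s + 12.
Factor s^2 + 7s + 12: two numbers with sum -7 and product 12 are -3 and -4, so s^2 + 7s + 12 = (s + 3)(s + 4).
Hence p(s) = (s + 3) (s + 4), with roots -4, -3.
The eigenvalues -4, -3 are distinct and real, so A is diagonalisable and x(t) = e^{At} x(0) = V diag(e^{λ_i t}) V^{-1} x(0), where the columns of V are the eigenvectors.
λ = -4: A - (-4)I = [[-3, 12], [-1, 4]]. Row 1 gives (-3)·v1 + 12·v2 = 0, so take v_1 = [4, 1]^T.
λ = -3: A - (-3)I = [[-4, 12], [-1, 3]]. Row 1 gives (-4)·v1 + 12·v2 = 0, so take v_2 = [3, 1]^T.
V = [v_1 v_2] = [[4, 3], [1, 1]] has det V = 1, so V^{-1} = adj(V)/det V = [[1, -3], [-1, 4]].
Modal coordinates z(0) = V^{-1} x(0): 1·3 + (-3)·(-1) = 6; (-1)·3 + 4·(-1) = -7; so z(0) = [6, -7]^T.
x_1(t) = Σ_i (v_i)_1 · z_i(0) · e^{λ_i t} (row 1 of V times the modal terms).
x_1(0.8) = 4·6·e^{-4·0.8} + 3·(-7)·e^{-3·0.8} = 24·0.040762 + (-21)·0.090718 = -0.9268.

-0.9268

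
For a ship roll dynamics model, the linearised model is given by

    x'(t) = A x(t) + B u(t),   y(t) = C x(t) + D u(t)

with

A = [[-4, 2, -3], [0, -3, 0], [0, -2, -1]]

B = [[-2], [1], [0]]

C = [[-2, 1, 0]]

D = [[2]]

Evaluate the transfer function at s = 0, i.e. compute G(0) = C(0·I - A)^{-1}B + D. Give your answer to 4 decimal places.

G(0) = C(-A)^{-1}B + D = -C A^{-1} B + D.
det A = -12, so A^{-1} = (1/-12)·adj(A) = [[-1/4, -2/3, 3/4], [0, -1/3, 0], [0, 2/3, -1]]
A^{-1} B = [-1/6, -1/3, 2/3]^T
C A^{-1} B = 0
G(0) = D - C A^{-1} B = 2 - (0) = 2

2.0000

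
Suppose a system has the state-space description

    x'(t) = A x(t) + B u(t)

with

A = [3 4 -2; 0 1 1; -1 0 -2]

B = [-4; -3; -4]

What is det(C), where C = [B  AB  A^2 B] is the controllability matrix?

AB = [[-16], [-7], [12]]
A^2B = [[-100], [5], [-8]]
Controllability matrix C = [B  AB  A^2B] = [[-4, -16, -100], [-3, -7, 5], [-4, 12, -8]]
Expanding along the first row, det(C) = (-4)·((-7)·(-8) - 5·12) - (-16)·((-3)·(-8) - 5·(-4)) + (-100)·((-3)·12 - (-7)·(-4)) = (-4)·(-4) - (-16)·44 + (-100)·(-64) = 7120
Since det(C) ≠ 0, rank(C) = 3 and the system is completely controllable.

7120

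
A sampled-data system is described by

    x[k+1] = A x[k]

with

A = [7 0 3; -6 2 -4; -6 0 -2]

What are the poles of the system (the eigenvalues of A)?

det(zI - A) = z^3 - (tr A)z^2 + (M11 + M22 + M33)z - det A, where Mii is the 2×2 principal minor of A obtained by deleting row i and column i.
tr A = 7 + 2 + (-2) = 7; M11 = 2·(-2) - (-4)·0 = -4 - 0 = -4; M22 = 7·(-2) - 3·(-6) = -14 - (-18) = 4; M33 = 7·2 - 0·(-6) = 14 - 0 = 14; sum of minors = 14.
det A = 7·(2·(-2) - (-4)·0) - 0·((-6)·(-2) - (-4)·(-6)) + 3·((-6)·0 - 2·(-6)) = 7·(-4) - 0·(-12) + 3·12 = 8.
So p(z) = det(zI - A) = z^3 - 7z^2 + 14z - 8.
Rational-root test: any integer root divides -8. Testing small divisors, z = 1 works: p(1) = 1 + (-7) + 14 + (-8) = 0, so (z - 1) is a factor.
Dividing, p(z) = (z - 1)(z^2 - 6z + 8).
Factor z^2 - 6z + 8: two numbers with sum 6 and product 8 are 4 and 2, so z^2 - 6z + 8 = (z - 4)(z - 2).
Hence p(z) = (z - 4) (z - 2) (z - 1), with roots 1, 2, 4.

1, 2, 4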